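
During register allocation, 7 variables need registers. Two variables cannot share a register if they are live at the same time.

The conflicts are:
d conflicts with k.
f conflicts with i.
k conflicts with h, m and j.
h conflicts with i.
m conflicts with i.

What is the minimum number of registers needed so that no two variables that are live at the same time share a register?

2

k and h conflict, so at least 2 registers are needed.
Using 2 registers: d=2, f=2, k=1, h=2, m=2, i=1, j=2. Every pair that conflicts lands in different registers.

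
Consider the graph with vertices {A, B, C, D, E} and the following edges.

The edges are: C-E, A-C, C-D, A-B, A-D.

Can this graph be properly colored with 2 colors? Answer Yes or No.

No

A, C, D are pairwise adjacent, so at least 3 colors are needed.
So 2 colors are not enough.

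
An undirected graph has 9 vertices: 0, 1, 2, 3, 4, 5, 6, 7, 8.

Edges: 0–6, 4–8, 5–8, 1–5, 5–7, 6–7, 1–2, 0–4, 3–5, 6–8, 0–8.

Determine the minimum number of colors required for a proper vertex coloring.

3

0, 4, 8 are mutually adjacent, so at least 3 colors are needed.
3 colors suffice: color red → {2, 4, 5, 6}; color blue → {1, 3, 7, 8}; color green → {0}. Each edge has distinct colors on its endpoints.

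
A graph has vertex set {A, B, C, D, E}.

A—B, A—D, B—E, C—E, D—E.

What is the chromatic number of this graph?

2

A and D are adjacent, so at least 2 colors are needed.
A valid assignment using 2 colors: A=red, B=blue, C=blue, D=blue, E=red. No two adjacent vertices share a color.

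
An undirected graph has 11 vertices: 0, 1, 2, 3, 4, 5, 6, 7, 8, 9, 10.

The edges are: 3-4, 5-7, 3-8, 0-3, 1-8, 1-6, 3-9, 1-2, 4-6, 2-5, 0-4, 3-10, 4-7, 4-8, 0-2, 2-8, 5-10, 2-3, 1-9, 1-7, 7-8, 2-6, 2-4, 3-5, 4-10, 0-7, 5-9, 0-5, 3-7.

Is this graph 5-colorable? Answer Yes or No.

The chromatic number is 4. 0, 2, 3, 5 form a clique, so at least 4 colors are needed.
4 colors suffice: color a → {1, 3}; color b → {2, 7, 9, 10}; color c → {4, 5}; color d → {0, 6, 8}.
Since 5 ≥ 4, a proper 5-coloring certainly exists.

Yes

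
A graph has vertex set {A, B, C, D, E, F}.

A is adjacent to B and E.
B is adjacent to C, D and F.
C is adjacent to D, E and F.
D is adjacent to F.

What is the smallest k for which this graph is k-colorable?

B, C, D, F are pairwise adjacent (a clique of size 4), so at least 4 colors are needed.
4 colors suffice: A=1, B=2, C=1, D=4, E=2, F=3. No two adjacent vertices share a color.

4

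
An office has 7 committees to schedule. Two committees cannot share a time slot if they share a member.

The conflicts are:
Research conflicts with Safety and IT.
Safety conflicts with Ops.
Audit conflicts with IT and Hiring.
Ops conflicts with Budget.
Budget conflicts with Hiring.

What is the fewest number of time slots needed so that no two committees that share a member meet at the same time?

3

The cycle IT-Research-Safety-Ops-Budget-Hiring-Audit-IT has odd length 7, so it cannot be 2-colored; at least 3 time slots are needed.
3 time slots suffice: Research=2, Safety=3, Audit=2, Ops=1, IT=1, Budget=2, Hiring=1. No two conflicting committees share a time slot.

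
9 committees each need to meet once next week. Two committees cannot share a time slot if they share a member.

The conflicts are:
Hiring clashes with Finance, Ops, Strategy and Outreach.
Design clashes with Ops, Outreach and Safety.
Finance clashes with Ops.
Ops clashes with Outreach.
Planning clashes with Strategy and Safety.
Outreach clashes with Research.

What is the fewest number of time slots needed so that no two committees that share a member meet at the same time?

3

Design, Ops, Outreach all conflict with each other, so at least 3 time slots are needed.
3 time slots suffice: time slot 1 → {Ops, Strategy, Safety, Research}; time slot 2 → {Finance, Planning, Outreach}; time slot 3 → {Hiring, Design}. Every pair that conflicts lands in different time slots.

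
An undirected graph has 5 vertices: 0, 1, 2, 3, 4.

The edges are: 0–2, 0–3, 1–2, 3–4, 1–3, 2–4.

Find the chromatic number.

2 and 4 are adjacent, so at least 2 colors are needed.
2 colors suffice: color red → {2, 3}; color blue → {0, 1, 4}. No two adjacent vertices share a color.

2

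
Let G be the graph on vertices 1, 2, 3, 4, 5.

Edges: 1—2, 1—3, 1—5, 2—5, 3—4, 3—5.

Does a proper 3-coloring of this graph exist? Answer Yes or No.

Yes

The chromatic number is 3. 1, 2, 5 form a triangle, so at least 3 colors are needed.
3 colors suffice: color red → {4, 5}; color blue → {1}; color green → {2, 3}.
That is already a proper 3-coloring.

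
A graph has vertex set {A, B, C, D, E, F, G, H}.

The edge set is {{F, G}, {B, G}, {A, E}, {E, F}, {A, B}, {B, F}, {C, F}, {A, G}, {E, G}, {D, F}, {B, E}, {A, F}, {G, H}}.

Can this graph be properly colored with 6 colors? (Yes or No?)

The chromatic number is 5. A, B, E, F, G are mutually adjacent (a clique of size 5), so at least 5 colors are needed.
One proper 5-coloring: A=purple, B=yellow, C=blue, D=blue, E=green, F=red, G=blue, H=red.
Since 6 ≥ 5, a proper 6-coloring certainly exists.

Yes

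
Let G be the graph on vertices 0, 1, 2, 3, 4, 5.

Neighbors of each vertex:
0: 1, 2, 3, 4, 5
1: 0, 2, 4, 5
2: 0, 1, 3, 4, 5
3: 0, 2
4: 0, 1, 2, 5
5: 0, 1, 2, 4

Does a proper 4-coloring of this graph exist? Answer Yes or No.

No

0, 1, 2, 4, 5 are mutually adjacent (a clique of size 5), so at least 5 colors are needed.
So 4 colors are not enough.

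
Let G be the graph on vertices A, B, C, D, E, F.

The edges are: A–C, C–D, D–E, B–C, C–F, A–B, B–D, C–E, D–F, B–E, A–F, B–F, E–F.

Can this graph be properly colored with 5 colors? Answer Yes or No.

The chromatic number is 5. B, C, D, E, F are pairwise adjacent (a clique of size 5), so at least 5 colors are needed.
5 colors suffice: color red → {C}; color blue → {B}; color green → {F}; color yellow → {A, E}; color purple → {D}.
That is already a proper 5-coloring.

Yes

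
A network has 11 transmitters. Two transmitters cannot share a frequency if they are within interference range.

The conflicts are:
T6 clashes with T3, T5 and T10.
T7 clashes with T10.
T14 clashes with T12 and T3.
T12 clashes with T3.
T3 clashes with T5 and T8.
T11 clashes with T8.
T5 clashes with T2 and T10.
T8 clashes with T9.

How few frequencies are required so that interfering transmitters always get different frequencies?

T6, T5, T10 all conflict with each other, so at least 3 frequencies are needed.
3 frequencies suffice: frequency 1 → {T3, T11, T2, T10, T9}; frequency 2 → {T7, T14, T5, T8}; frequency 3 → {T6, T12}. No two conflicting transmitters share a frequency.

3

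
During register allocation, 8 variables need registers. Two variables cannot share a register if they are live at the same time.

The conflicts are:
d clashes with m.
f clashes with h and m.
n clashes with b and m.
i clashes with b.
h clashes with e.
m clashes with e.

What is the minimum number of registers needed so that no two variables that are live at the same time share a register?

d and m conflict, so at least 2 registers are needed.
2 registers suffice: register 1 → {h, b, m}; register 2 → {d, f, n, i, e}. No two conflicting variables share a register.

2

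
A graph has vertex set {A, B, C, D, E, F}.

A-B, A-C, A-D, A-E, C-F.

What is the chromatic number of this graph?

2

A and B are adjacent, so at least 2 colors are needed.
2 colors suffice: A=1, B=2, C=2, D=2, E=2, F=1. No two adjacent vertices share a color.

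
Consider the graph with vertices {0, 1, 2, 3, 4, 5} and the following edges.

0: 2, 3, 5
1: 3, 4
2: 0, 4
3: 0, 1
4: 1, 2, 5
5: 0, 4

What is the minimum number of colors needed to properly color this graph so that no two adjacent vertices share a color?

3

The cycle 3-0-5-4-1-3 has odd length 5, so it cannot be 2-colored; at least 3 colors are needed.
3 colors suffice: 0=red, 1=green, 2=blue, 3=blue, 4=red, 5=blue. Every edge joins two different colors.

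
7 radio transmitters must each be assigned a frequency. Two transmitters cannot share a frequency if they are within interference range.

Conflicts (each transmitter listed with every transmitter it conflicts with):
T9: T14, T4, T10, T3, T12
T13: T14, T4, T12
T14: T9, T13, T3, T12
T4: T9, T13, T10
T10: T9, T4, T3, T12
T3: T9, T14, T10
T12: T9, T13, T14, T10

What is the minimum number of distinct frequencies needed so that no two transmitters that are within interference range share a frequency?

3

T9, T14, T3 pairwise conflict, so at least 3 frequencies are needed.
A valid assignment using 3 frequencies: T9=1, T13=1, T14=2, T4=3, T10=2, T3=3, T12=3. Every pair that conflicts lands in different frequencies.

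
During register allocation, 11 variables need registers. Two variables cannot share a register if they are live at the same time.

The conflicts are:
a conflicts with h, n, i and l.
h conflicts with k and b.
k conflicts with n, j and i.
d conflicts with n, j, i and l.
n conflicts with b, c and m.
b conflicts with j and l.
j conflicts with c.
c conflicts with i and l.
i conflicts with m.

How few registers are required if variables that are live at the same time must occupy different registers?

2

i and m conflict, so at least 2 registers are needed.
2 registers suffice: register 1 → {h, n, j, i, l}; register 2 → {a, k, d, b, c, m}. Every pair that conflicts lands in different registers.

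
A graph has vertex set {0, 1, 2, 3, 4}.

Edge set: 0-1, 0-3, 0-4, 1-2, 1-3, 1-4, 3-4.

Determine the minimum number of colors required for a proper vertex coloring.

4

0, 1, 3, 4 form a clique, so at least 4 colors are needed.
4 colors suffice: 0=green, 1=red, 2=blue, 3=blue, 4=yellow. No two adjacent vertices share a color.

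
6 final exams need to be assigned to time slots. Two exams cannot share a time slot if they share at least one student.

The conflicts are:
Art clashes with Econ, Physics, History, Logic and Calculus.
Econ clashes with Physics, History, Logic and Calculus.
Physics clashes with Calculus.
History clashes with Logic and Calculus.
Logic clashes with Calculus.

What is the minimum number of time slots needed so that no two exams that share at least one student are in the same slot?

5

Art, Econ, History, Logic, Calculus pairwise conflict, so at least 5 time slots are needed.
A valid assignment using 5 time slots: Art=1, Econ=3, Physics=4, History=4, Logic=5, Calculus=2. Every pair that conflicts lands in different time slots.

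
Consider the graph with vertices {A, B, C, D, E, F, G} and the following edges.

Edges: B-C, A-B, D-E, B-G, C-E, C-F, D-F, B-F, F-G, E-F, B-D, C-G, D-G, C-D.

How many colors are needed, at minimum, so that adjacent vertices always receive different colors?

5

B, C, D, F, G form a clique, so at least 5 colors are needed.
A valid assignment using 5 colors: A=red, B=yellow, C=red, D=green, E=yellow, F=blue, G=purple. No two adjacent vertices share a color.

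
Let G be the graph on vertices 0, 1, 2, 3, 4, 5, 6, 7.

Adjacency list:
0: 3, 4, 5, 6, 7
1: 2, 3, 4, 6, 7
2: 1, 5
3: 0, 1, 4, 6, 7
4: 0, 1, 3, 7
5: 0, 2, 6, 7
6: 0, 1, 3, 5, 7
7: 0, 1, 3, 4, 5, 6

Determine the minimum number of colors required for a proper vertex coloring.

1, 3, 4, 7 are mutually adjacent (a clique of size 4), so at least 4 colors are needed.
4 colors suffice: color red → {2, 7}; color blue → {0, 1}; color green → {3, 5}; color yellow → {4, 6}. No two adjacent vertices share a color.

4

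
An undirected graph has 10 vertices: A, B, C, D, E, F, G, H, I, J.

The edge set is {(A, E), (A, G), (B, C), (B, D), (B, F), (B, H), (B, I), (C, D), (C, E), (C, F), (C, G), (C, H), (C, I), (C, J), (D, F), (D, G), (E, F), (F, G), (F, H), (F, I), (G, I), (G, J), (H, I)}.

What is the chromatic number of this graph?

B, C, F, H, I are mutually adjacent (a clique of size 5), so at least 5 colors are needed.
5 colors suffice: A=red, B=green, C=red, D=yellow, E=green, F=blue, G=green, H=purple, I=yellow, J=blue. Each edge has distinct colors on its endpoints.

5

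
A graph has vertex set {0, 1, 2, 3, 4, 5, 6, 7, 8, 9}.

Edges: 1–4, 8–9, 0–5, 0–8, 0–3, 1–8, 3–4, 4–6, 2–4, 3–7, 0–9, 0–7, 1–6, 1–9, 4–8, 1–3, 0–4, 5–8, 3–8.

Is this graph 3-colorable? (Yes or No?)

1, 3, 4, 8 are pairwise adjacent (a clique of size 4), so at least 4 colors are needed.
So 3 colors are not enough.

No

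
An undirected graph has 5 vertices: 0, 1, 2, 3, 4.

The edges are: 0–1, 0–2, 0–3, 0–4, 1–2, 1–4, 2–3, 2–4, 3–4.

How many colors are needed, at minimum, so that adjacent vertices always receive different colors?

0, 1, 2, 4 are mutually adjacent (a clique of size 4), so at least 4 colors are needed.
4 colors suffice: 0=c, 1=d, 2=a, 3=d, 4=b. No two adjacent vertices share a color.

4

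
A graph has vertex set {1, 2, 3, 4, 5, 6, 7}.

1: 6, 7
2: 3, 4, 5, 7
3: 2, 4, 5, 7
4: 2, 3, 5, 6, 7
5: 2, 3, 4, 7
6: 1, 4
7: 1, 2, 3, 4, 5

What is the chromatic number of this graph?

5

2, 3, 4, 5, 7 are pairwise adjacent (a clique of size 5), so at least 5 colors are needed.
5 colors suffice: color red → {1, 4}; color blue → {6, 7}; color green → {5}; color yellow → {2}; color purple → {3}. Every edge joins two different colors.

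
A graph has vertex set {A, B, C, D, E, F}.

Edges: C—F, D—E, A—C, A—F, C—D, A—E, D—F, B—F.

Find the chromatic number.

C, D, F are pairwise adjacent, so at least 3 colors are needed.
A valid assignment using 3 colors: A=blue, B=blue, C=green, D=blue, E=red, F=red. No two adjacent vertices share a color.

3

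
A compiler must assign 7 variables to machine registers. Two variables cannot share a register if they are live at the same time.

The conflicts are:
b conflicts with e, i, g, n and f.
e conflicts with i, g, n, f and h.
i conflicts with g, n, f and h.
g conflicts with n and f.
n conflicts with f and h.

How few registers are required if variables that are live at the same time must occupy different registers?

6

b, e, i, g, n, f are mutually in conflict, so at least 6 registers are needed.
6 registers suffice: register 1 → {i}; register 2 → {e}; register 3 → {n}; register 4 → {f, h}; register 5 → {b}; register 6 → {g}. Every pair that conflicts lands in different registers.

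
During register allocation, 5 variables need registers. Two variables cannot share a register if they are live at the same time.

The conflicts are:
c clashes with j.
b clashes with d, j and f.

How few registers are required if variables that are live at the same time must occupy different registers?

2

c and j conflict, so at least 2 registers are needed.
2 registers suffice: register 1 → {c, b}; register 2 → {d, j, f}. Every pair that conflicts lands in different registers.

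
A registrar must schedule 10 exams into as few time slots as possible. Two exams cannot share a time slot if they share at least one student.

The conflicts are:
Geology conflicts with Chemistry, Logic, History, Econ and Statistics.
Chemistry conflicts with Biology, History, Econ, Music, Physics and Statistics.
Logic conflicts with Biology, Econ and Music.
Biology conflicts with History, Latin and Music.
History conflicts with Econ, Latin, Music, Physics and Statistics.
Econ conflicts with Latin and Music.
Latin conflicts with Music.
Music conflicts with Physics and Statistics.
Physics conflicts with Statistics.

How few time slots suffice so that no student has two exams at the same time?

Chemistry, History, Music, Physics, Statistics pairwise conflict, so at least 5 time slots are needed.
A valid assignment using 5 time slots: Geology=2, Chemistry=3, Logic=1, Biology=4, History=1, Econ=4, Latin=3, Music=2, Physics=5, Statistics=4. Every pair that conflicts lands in different time slots.

5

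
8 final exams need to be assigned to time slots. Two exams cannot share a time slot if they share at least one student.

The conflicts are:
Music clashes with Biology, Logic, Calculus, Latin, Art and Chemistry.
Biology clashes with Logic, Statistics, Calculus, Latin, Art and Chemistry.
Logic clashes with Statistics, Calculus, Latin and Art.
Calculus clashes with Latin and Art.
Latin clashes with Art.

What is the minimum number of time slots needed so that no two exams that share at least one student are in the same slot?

6

Music, Biology, Logic, Calculus, Latin, Art pairwise conflict, so at least 6 time slots are needed.
6 time slots suffice: time slot 1 → {Biology}; time slot 2 → {Logic, Chemistry}; time slot 3 → {Music, Statistics}; time slot 4 → {Calculus}; time slot 5 → {Art}; time slot 6 → {Latin}. Each listed conflict is separated.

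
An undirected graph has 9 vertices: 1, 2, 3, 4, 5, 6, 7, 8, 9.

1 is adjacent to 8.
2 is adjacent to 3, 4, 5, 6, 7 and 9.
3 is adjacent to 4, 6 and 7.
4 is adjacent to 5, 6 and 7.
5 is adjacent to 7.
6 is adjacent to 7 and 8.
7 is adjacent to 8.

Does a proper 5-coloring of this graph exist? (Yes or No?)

The chromatic number is 5. 2, 3, 4, 6, 7 form a clique, so at least 5 colors are needed.
5 colors suffice: 1=a, 2=b, 3=e, 4=d, 5=c, 6=c, 7=a, 8=b, 9=a.
That is already a proper 5-coloring.

Yes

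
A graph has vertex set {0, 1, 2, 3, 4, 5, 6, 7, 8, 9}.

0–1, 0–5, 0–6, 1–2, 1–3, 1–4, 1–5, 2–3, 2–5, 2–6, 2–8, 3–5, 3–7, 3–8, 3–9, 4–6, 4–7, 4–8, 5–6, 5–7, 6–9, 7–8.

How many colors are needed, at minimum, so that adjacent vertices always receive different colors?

1, 2, 3, 5 are pairwise adjacent (a clique of size 4), so at least 4 colors are needed.
4 colors suffice: color a → {4, 5, 9}; color b → {3, 6}; color c → {0, 2, 7}; color d → {1, 8}. Each edge has distinct colors on its endpoints.

4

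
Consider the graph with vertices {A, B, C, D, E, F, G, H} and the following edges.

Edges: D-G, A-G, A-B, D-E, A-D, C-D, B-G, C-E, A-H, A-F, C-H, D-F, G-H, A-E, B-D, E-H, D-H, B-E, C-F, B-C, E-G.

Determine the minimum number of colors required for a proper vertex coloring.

5

A, B, D, E, G are mutually adjacent (a clique of size 5), so at least 5 colors are needed.
5 colors suffice: A=green, B=yellow, C=green, D=red, E=blue, F=blue, G=purple, H=yellow. Each edge has distinct colors on its endpoints.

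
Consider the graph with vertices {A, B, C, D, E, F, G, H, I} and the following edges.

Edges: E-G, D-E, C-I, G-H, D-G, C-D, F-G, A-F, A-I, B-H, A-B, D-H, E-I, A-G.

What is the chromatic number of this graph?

3

D, G, H are mutually adjacent, so at least 3 colors are needed.
3 colors suffice: color 1 → {B, G, I}; color 2 → {A, D}; color 3 → {C, E, F, H}. Every edge joins two different colors.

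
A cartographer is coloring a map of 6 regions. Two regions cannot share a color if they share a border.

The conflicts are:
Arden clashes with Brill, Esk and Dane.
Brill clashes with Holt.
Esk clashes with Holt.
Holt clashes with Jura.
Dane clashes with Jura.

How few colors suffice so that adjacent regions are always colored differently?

3

The cycle Arden-Dane-Jura-Holt-Brill-Arden has odd length 5, so it cannot be 2-colored; at least 3 colors are needed.
3 colors suffice: color 1 → {Arden, Holt}; color 2 → {Brill, Esk, Jura}; color 3 → {Dane}. No two conflicting regions share a color.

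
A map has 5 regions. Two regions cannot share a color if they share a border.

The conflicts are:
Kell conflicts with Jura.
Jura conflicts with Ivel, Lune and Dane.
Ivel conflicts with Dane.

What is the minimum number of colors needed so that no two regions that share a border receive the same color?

3

Jura, Ivel, Dane pairwise conflict, so at least 3 colors are needed.
3 colors suffice: Kell=2, Jura=1, Ivel=3, Lune=2, Dane=2. Every pair that conflicts lands in different colors.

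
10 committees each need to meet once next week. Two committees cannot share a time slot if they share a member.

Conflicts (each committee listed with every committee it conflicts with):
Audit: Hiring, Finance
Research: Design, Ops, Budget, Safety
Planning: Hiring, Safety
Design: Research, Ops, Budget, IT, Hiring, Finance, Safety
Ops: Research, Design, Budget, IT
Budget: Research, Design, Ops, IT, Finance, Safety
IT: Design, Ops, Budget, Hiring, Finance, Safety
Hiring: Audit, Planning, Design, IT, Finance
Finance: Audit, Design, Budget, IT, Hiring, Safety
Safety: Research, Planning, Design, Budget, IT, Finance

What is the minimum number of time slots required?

Design, Budget, IT, Finance, Safety pairwise conflict, so at least 5 time slots are needed.
5 time slots suffice: Audit=1, Research=3, Planning=1, Design=1, Ops=2, Budget=5, IT=4, Hiring=2, Finance=3, Safety=2. Each listed conflict is separated.

5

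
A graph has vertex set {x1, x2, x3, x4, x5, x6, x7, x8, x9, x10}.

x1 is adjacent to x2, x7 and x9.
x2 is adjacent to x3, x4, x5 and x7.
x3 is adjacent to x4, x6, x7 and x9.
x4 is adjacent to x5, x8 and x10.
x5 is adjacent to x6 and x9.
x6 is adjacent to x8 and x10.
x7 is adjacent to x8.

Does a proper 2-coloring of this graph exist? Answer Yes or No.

No

x2, x3, x4 are pairwise adjacent, so at least 3 colors are needed.
So 2 colors are not enough.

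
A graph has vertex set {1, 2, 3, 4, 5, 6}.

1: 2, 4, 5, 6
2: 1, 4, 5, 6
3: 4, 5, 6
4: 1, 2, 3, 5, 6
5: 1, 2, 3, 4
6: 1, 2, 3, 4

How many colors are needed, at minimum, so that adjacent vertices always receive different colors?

1, 2, 4, 5 are pairwise adjacent (a clique of size 4), so at least 4 colors are needed.
One proper 4-coloring: 1=b, 2=d, 3=b, 4=a, 5=c, 6=c. No two adjacent vertices share a color.

4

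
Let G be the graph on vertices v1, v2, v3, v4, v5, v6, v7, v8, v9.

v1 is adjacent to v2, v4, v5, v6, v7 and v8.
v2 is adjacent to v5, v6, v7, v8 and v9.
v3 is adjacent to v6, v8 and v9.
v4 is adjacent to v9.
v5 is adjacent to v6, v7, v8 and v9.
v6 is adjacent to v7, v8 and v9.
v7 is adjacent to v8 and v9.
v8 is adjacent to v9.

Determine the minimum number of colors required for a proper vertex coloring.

v2, v5, v6, v7, v8, v9 form a clique, so at least 6 colors are needed.
One proper 6-coloring: v1=1, v2=4, v3=4, v4=2, v5=5, v6=2, v7=6, v8=3, v9=1. Every edge joins two different colors.

6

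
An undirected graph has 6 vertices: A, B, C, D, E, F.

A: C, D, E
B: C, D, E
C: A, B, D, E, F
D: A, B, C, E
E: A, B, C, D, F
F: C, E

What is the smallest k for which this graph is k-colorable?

B, C, D, E form a clique, so at least 4 colors are needed.
4 colors suffice: color 1 → {E}; color 2 → {C}; color 3 → {D, F}; color 4 → {A, B}. No two adjacent vertices share a color.

4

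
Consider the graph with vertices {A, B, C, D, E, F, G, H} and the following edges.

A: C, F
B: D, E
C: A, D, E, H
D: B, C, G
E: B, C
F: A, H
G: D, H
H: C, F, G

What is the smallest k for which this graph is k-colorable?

2

C and E are adjacent, so at least 2 colors are needed.
One proper 2-coloring: A=2, B=1, C=1, D=2, E=2, F=1, G=1, H=2. Each edge has distinct colors on its endpoints.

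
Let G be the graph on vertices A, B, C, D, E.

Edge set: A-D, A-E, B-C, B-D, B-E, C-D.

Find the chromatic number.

3

B, C, D are pairwise adjacent, so at least 3 colors are needed.
A valid assignment using 3 colors: A=2, B=2, C=3, D=1, E=1. Every edge joins two different colors.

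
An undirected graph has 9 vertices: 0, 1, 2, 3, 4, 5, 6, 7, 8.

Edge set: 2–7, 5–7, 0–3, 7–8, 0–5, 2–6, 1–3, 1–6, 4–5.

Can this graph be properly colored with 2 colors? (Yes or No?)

No

The cycle 6-2-7-5-0-3-1-6 has odd length 7, so it cannot be 2-colored; at least 3 colors are needed.
So 2 colors are not enough.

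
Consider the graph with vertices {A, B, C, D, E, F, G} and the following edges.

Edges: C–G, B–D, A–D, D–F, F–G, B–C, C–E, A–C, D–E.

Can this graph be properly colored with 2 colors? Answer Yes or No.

No

The cycle D-B-C-G-F-D has odd length 5, so it cannot be 2-colored; at least 3 colors are needed.
So 2 colors are not enough.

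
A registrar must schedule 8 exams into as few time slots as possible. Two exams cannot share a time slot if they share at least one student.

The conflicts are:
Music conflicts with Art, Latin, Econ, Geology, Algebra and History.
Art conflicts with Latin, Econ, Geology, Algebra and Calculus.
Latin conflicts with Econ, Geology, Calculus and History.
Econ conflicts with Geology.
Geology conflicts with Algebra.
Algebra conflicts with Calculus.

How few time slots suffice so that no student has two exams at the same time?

Music, Art, Latin, Econ, Geology all conflict with each other, so at least 5 time slots are needed.
5 time slots suffice: time slot 1 → {Art, History}; time slot 2 → {Latin, Algebra}; time slot 3 → {Music, Calculus}; time slot 4 → {Geology}; time slot 5 → {Econ}. Every pair that conflicts lands in different time slots.

5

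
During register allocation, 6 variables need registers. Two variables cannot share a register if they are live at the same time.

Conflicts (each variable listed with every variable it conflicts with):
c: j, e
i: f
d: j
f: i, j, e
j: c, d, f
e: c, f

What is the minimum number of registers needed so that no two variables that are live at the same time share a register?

f and j conflict, so at least 2 registers are needed.
Using 2 registers: c=2, i=1, d=2, f=2, j=1, e=1. No two conflicting variables share a register.

2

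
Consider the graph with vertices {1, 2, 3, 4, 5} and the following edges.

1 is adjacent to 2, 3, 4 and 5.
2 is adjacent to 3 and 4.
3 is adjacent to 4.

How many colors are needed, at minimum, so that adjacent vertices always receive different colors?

1, 2, 3, 4 are pairwise adjacent (a clique of size 4), so at least 4 colors are needed.
One proper 4-coloring: 1=a, 2=d, 3=c, 4=b, 5=b. No two adjacent vertices share a color.

4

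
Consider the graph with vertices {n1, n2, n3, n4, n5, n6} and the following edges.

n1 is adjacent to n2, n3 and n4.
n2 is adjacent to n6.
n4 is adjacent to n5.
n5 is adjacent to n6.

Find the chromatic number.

3

The cycle n4-n5-n6-n2-n1-n4 has odd length 5, so it cannot be 2-colored; at least 3 colors are needed.
3 colors suffice: n1=red, n2=blue, n3=blue, n4=blue, n5=green, n6=red. Every edge joins two different colors.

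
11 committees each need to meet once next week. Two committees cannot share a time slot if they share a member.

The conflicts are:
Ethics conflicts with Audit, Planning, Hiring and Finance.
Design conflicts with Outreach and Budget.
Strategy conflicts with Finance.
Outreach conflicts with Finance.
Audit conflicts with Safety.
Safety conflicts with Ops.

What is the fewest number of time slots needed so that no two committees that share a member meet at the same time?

Ethics and Audit conflict, so at least 2 time slots are needed.
2 time slots suffice: time slot 1 → {Ethics, Strategy, Outreach, Budget, Safety}; time slot 2 → {Design, Audit, Planning, Hiring, Finance, Ops}. Every pair that conflicts lands in different time slots.

2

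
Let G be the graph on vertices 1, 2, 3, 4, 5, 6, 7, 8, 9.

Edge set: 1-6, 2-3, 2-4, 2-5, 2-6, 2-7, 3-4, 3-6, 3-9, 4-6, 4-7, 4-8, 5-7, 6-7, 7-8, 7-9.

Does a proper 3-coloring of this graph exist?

No

2, 3, 4, 6 form a clique, so at least 4 colors are needed.
So 3 colors are not enough.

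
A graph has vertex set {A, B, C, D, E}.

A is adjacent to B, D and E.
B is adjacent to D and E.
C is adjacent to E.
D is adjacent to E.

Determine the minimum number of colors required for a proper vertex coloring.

A, B, D, E are pairwise adjacent (a clique of size 4), so at least 4 colors are needed.
4 colors suffice: A=4, B=2, C=2, D=3, E=1. Every edge joins two different colors.

4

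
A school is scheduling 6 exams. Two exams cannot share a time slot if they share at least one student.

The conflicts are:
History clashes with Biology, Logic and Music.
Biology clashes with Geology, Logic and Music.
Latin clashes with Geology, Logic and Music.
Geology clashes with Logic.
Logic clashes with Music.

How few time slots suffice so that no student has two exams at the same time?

History, Biology, Logic, Music are mutually in conflict, so at least 4 time slots are needed.
Using 4 time slots: History=4, Biology=3, Latin=3, Geology=2, Logic=1, Music=2. Each listed conflict is separated.

4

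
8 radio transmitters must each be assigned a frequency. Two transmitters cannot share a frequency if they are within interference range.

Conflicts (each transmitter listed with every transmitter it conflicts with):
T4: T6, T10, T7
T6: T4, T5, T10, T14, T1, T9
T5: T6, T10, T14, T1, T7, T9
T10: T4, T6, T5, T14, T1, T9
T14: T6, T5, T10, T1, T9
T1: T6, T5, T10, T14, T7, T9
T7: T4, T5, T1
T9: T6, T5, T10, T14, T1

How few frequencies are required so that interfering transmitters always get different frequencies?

6

T6, T5, T10, T14, T1, T9 pairwise conflict, so at least 6 frequencies are needed.
Using 6 frequencies: T4=1, T6=4, T5=3, T10=2, T14=5, T1=1, T7=2, T9=6. No two conflicting transmitters share a frequency.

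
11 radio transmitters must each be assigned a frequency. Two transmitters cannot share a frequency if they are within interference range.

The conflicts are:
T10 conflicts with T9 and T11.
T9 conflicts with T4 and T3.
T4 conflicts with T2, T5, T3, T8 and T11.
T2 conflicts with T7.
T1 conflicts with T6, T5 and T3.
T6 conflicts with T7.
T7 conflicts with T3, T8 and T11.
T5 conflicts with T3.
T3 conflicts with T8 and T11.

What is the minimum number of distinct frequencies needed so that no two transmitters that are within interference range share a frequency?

T7, T3, T8 all conflict with each other, so at least 3 frequencies are needed.
3 frequencies suffice: frequency 1 → {T10, T2, T6, T3}; frequency 2 → {T4, T1, T7}; frequency 3 → {T9, T5, T8, T11}. No two conflicting transmitters share a frequency.

3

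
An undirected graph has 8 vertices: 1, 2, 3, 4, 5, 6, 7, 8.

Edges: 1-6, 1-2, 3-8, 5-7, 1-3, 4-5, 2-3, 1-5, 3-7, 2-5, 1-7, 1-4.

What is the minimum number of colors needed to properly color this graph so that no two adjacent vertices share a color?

1, 4, 5 are mutually adjacent, so at least 3 colors are needed.
3 colors suffice: color a → {1, 8}; color b → {3, 5, 6}; color c → {2, 4, 7}. Every edge joins two different colors.

3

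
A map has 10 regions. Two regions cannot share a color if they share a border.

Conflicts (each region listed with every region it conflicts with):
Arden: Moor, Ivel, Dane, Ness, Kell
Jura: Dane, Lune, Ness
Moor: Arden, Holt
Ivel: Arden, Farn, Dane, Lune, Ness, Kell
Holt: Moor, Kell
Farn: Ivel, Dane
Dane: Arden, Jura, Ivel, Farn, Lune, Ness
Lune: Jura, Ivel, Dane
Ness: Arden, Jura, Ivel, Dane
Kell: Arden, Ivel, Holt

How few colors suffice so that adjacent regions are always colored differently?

Arden, Ivel, Dane, Ness pairwise conflict, so at least 4 colors are needed.
4 colors suffice: color 1 → {Moor, Dane, Kell}; color 2 → {Jura, Ivel, Holt}; color 3 → {Arden, Farn, Lune}; color 4 → {Ness}. No two conflicting regions share a color.

4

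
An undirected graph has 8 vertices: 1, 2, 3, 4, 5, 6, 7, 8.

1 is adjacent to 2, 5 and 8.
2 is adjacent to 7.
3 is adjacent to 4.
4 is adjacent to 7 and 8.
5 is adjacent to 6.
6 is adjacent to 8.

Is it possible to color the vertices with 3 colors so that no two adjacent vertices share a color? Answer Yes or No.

The chromatic number is 3. The cycle 4-8-1-2-7-4 has odd length 5, so it cannot be 2-colored; at least 3 colors are needed.
3 colors suffice: color a → {1, 4, 6}; color b → {3, 5, 7, 8}; color c → {2}.
That is already a proper 3-coloring.

Yes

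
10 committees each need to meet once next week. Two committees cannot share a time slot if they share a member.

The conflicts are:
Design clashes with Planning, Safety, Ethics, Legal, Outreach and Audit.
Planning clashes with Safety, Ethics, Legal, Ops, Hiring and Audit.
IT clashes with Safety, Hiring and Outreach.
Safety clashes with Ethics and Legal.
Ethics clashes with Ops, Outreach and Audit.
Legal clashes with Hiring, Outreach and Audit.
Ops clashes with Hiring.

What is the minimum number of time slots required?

Design, Planning, Safety, Legal are mutually in conflict, so at least 4 time slots are needed.
4 time slots suffice: time slot 1 → {Planning, Outreach}; time slot 2 → {IT, Ethics, Legal}; time slot 3 → {Design, Hiring}; time slot 4 → {Safety, Ops, Audit}. Every pair that conflicts lands in different time slots.

4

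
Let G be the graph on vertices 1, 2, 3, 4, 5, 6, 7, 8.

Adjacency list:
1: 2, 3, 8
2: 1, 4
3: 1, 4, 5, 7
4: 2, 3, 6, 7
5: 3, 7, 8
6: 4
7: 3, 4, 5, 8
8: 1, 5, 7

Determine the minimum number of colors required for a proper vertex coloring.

5, 7, 8 are pairwise adjacent, so at least 3 colors are needed.
3 colors suffice: color red → {1, 4, 5}; color blue → {2, 6, 7}; color green → {3, 8}. Every edge joins two different colors.

3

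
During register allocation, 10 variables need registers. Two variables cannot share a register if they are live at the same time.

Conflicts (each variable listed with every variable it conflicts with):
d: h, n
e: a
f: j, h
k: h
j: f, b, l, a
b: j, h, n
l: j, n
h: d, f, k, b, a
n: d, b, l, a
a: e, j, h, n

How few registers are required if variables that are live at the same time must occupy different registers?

l and n conflict, so at least 2 registers are needed.
2 registers suffice: register 1 → {e, j, h, n}; register 2 → {d, f, k, b, l, a}. Each listed conflict is separated.

2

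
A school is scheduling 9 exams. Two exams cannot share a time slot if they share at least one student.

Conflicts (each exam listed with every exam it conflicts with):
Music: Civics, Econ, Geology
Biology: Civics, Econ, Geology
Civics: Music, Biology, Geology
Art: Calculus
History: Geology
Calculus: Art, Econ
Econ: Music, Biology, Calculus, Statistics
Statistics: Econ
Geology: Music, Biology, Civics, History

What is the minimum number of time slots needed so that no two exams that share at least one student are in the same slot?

3

Music, Civics, Geology pairwise conflict, so at least 3 time slots are needed.
3 time slots suffice: time slot 1 → {Art, Econ, Geology}; time slot 2 → {Music, Biology, History, Calculus, Statistics}; time slot 3 → {Civics}. Each listed conflict is separated.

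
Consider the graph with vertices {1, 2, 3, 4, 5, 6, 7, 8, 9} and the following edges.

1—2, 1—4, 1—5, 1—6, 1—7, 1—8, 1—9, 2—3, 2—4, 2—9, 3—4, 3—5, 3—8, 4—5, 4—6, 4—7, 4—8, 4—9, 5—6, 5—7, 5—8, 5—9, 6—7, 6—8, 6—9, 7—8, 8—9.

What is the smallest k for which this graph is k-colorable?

1, 4, 5, 6, 7, 8 are pairwise adjacent (a clique of size 6), so at least 6 colors are needed.
6 colors suffice: color a → {4}; color b → {2, 5}; color c → {8}; color d → {1, 3}; color e → {7, 9}; color f → {6}. No two adjacent vertices share a color.

6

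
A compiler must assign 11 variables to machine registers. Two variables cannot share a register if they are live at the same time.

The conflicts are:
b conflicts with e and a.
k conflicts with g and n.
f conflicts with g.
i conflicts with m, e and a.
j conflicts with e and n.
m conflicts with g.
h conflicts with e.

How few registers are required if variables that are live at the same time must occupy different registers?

3

The cycle n-j-e-i-m-g-k-n has odd length 7, so it cannot be 2-colored; at least 3 registers are needed.
3 registers suffice: b=2, k=2, f=2, i=2, j=2, m=3, g=1, h=2, e=1, n=1, a=1. Each listed conflict is separated.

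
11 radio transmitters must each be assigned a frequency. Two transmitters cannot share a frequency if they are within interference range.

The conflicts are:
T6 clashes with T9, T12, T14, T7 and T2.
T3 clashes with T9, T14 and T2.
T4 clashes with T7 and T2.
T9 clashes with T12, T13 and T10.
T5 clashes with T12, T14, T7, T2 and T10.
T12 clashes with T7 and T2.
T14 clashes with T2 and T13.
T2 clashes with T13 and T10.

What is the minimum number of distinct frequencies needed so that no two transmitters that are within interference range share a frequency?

3

T14, T2, T13 are mutually in conflict, so at least 3 frequencies are needed.
3 frequencies suffice: frequency 1 → {T9, T7, T2}; frequency 2 → {T4, T12, T14, T10}; frequency 3 → {T6, T3, T5, T13}. Each listed conflict is separated.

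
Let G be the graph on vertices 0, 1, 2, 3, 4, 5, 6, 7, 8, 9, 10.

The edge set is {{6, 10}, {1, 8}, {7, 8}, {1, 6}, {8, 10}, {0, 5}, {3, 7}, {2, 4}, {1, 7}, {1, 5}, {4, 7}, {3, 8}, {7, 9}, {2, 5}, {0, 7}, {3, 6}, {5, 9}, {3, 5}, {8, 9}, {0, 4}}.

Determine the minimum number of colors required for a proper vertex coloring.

3

7, 8, 9 are mutually adjacent, so at least 3 colors are needed.
3 colors suffice: color red → {5, 6, 7}; color blue → {0, 2, 8}; color green → {1, 3, 4, 9, 10}. Every edge joins two different colors.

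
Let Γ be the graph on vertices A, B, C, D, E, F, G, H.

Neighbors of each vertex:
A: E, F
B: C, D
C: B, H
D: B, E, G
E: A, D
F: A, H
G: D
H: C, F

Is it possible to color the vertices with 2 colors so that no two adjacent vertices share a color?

The cycle F-A-E-D-B-C-H-F has odd length 7, so it cannot be 2-colored; at least 3 colors are needed.
So 2 colors are not enough.

No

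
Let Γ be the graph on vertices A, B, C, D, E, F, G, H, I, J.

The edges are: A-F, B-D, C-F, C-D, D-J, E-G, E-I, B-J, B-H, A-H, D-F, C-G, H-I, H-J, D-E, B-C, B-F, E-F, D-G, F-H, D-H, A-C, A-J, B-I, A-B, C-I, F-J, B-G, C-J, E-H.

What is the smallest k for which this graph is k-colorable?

A, B, C, F, J are pairwise adjacent (a clique of size 5), so at least 5 colors are needed.
A valid assignment using 5 colors: A=4, B=1, C=2, D=4, E=1, F=3, G=3, H=2, I=3, J=5. No two adjacent vertices share a color.

5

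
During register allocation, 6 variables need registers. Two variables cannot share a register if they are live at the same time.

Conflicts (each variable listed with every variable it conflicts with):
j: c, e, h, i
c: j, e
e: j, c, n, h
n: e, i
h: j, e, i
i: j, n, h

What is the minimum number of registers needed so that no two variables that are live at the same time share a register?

j, c, e are mutually in conflict, so at least 3 registers are needed.
3 registers suffice: register 1 → {j, n}; register 2 → {e, i}; register 3 → {c, h}. No two conflicting variables share a register.

3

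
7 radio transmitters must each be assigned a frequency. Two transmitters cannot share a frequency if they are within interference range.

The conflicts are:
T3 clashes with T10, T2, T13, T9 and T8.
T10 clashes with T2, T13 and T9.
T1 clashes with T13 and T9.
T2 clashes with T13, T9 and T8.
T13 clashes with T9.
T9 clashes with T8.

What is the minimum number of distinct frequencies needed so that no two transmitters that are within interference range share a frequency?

T3, T10, T2, T13, T9 pairwise conflict, so at least 5 frequencies are needed.
5 frequencies suffice: frequency 1 → {T9}; frequency 2 → {T13, T8}; frequency 3 → {T3, T1}; frequency 4 → {T2}; frequency 5 → {T10}. No two conflicting transmitters share a frequency.

5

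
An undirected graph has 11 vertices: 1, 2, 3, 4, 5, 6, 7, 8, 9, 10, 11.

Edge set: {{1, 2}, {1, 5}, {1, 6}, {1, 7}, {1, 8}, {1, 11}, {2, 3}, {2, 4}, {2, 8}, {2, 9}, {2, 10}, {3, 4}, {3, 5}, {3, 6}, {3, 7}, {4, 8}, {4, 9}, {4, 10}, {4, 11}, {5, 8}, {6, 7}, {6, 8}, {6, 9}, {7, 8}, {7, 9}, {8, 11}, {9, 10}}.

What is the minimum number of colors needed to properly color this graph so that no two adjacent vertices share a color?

4

1, 6, 7, 8 are mutually adjacent (a clique of size 4), so at least 4 colors are needed.
4 colors suffice: color red → {3, 8, 9}; color blue → {1, 4}; color green → {2, 5, 6, 11}; color yellow → {7, 10}. Every edge joins two different colors.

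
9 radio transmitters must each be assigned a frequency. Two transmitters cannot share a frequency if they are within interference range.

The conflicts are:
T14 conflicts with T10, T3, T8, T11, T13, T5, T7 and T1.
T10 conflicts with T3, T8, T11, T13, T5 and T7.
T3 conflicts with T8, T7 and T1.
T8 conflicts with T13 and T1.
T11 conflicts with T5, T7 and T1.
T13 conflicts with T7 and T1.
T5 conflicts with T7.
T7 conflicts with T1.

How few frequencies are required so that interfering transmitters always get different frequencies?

5

T14, T10, T11, T5, T7 pairwise conflict, so at least 5 frequencies are needed.
5 frequencies suffice: frequency 1 → {T14}; frequency 2 → {T8, T7}; frequency 3 → {T10, T1}; frequency 4 → {T3, T11, T13}; frequency 5 → {T5}. No two conflicting transmitters share a frequency.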